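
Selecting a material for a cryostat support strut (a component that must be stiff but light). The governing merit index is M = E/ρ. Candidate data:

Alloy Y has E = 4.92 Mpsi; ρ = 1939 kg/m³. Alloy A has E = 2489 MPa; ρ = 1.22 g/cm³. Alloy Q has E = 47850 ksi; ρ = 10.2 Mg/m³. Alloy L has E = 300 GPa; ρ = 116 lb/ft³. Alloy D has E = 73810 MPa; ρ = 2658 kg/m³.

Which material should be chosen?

alloy L

After converting to SI:
  alloy Y: E = 33.92 GPa, ρ = 1939 kg/m³
  alloy A: E = 2.489 GPa, ρ = 1220 kg/m³
  alloy Q: E = 329.9 GPa, ρ = 10200 kg/m³
  alloy L: E = 300.0 GPa, ρ = 1858 kg/m³
  alloy D: E = 73.81 GPa, ρ = 2658 kg/m³
  alloy L: M = 161 MN·m/kg
  alloy Q: M = 32.3 MN·m/kg
  alloy D: M = 27.8 MN·m/kg
  alloy Y: M = 17.5 MN·m/kg
  alloy A: M = 2.04 MN·m/kg
Highest index: alloy L.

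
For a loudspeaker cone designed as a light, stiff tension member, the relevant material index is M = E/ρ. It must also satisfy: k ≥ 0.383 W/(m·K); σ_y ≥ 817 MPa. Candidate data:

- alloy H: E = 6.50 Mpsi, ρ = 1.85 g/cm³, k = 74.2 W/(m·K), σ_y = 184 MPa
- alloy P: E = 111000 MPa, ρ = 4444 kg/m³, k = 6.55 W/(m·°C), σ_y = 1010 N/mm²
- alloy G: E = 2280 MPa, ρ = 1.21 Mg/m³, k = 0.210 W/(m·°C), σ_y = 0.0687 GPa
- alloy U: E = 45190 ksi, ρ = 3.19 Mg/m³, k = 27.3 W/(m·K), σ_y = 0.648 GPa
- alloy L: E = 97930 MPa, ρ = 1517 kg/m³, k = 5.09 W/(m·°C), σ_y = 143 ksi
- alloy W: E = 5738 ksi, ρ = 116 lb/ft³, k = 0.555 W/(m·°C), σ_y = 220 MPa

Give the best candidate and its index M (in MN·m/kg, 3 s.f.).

alloy L, M = 64.6 MN·m/kg

Screen on constraints: k ≥ 0.383 W/(m·K); σ_y ≥ 817 MPa. Survivors: alloy P, alloy L.
Convert each candidate to consistent units, then evaluate M:
  alloy P: E = 111.0 GPa, ρ = 4444 kg/m³
  alloy L: E = 97.93 GPa, ρ = 1517 kg/m³
  alloy L: M = 64.6 MN·m/kg
  alloy P: M = 25.0 MN·m/kg
The maximum is for alloy L.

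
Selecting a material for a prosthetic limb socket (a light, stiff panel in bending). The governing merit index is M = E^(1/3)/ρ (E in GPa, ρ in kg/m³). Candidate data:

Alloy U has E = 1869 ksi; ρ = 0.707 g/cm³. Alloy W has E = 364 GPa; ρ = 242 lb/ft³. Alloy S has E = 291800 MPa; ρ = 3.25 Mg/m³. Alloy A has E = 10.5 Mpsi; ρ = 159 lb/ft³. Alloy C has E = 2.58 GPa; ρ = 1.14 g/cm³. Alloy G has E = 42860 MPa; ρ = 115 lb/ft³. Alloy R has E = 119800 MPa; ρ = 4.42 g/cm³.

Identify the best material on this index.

alloy U

Convert each candidate to consistent units, then evaluate M:
  alloy U: E = 12.89 GPa, ρ = 707.0 kg/m³
  alloy W: E = 364.0 GPa, ρ = 3876 kg/m³
  alloy S: E = 291.8 GPa, ρ = 3250 kg/m³
  alloy A: E = 72.39 GPa, ρ = 2547 kg/m³
  alloy C: E = 2.580 GPa, ρ = 1140 kg/m³
  alloy G: E = 42.86 GPa, ρ = 1842 kg/m³
  alloy R: E = 119.8 GPa, ρ = 4420 kg/m³
  alloy U: M = 3.32×10⁻³
  alloy S: M = 2.04×10⁻³
  alloy G: M = 1.90×10⁻³
  alloy W: M = 1.84×10⁻³
  alloy A: M = 1.64×10⁻³
  alloy C: M = 1.20×10⁻³
  alloy R: M = 1.12×10⁻³
The maximum is for alloy U.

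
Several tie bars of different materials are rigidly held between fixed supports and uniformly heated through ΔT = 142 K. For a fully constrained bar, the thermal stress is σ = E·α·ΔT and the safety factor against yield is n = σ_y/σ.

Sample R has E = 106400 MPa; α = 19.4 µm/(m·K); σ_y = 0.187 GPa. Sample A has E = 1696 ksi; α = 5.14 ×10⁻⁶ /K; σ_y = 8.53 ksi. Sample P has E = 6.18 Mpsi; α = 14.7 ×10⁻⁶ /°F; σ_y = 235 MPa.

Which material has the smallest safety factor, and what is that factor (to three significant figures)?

Per material, after unit conversion:
  sample R: E = 106.4, α = 19.4, σ_y = 187.0 → σ = 293 MPa, n = 0.638
  sample A: E = 11.69, α = 5.14, σ_y = 58.81 → σ = 8.53 MPa, n = 6.89
  sample P: E = 42.61, α = 26.5, σ_y = 235.0 → σ = 160 MPa, n = 1.47
Sample R has the lowest safety factor, n = 0.638.

sample R, n = 0.638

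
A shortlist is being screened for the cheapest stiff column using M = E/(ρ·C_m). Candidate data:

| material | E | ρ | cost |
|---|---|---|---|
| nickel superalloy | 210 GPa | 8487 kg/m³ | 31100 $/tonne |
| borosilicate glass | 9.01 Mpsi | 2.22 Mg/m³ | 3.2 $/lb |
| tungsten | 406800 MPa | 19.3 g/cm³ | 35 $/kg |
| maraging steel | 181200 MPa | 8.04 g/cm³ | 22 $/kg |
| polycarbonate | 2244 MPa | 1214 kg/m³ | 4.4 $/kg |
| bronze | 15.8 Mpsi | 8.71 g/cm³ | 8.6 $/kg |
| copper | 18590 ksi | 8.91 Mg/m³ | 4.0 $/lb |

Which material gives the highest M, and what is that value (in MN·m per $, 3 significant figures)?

Normalizing units and computing the index:
  nickel superalloy: E = 210.0 GPa, ρ = 8487 kg/m³, cost = 31.10 $/kg
  borosilicate glass: E = 62.12 GPa, ρ = 2220 kg/m³, cost = 7.055 $/kg
  tungsten: E = 406.8 GPa, ρ = 19300 kg/m³, cost = 35.00 $/kg
  maraging steel: E = 181.2 GPa, ρ = 8040 kg/m³, cost = 22.00 $/kg
  polycarbonate: E = 2.244 GPa, ρ = 1214 kg/m³, cost = 4.400 $/kg
  bronze: E = 108.9 GPa, ρ = 8710 kg/m³, cost = 8.600 $/kg
  copper: E = 128.2 GPa, ρ = 8910 kg/m³, cost = 8.818 $/kg
  borosilicate glass: M = 3.97 MN·m per $
  copper: M = 1.63 MN·m per $
  bronze: M = 1.45 MN·m per $
  maraging steel: M = 1.02 MN·m per $
  nickel superalloy: M = 0.796 MN·m per $
  tungsten: M = 0.602 MN·m per $
  polycarbonate: M = 0.420 MN·m per $
Highest index: borosilicate glass.

borosilicate glass, M = 3.97 MN·m per $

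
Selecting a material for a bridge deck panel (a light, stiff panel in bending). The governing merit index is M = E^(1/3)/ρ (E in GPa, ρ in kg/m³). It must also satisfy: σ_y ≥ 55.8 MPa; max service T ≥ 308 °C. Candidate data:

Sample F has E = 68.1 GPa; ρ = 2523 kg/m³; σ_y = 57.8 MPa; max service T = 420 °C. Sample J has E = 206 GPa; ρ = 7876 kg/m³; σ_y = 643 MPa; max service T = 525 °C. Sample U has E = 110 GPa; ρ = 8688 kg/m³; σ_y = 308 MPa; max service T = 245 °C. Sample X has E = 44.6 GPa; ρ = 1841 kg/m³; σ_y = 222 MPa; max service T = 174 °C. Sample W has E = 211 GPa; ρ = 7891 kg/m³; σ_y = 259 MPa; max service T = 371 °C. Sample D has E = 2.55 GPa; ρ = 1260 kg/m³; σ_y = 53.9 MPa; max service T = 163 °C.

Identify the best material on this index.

Screen on constraints: σ_y ≥ 55.8 MPa; max service T ≥ 308 °C. Survivors: sample F, sample J, sample W.
Evaluate M for each candidate:
  sample F: M = 1.62×10⁻³
  sample W: M = 0.754×10⁻³
  sample J: M = 0.750×10⁻³
The maximum is for sample F.

sample F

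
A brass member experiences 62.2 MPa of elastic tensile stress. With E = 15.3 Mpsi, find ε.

5.90×10⁻⁴

E = 15.3 Mpsi = 105.5 GPa = 105500 MPa.
ε = σ/E = 62.2 / 105500 = 5.90×10⁻⁴.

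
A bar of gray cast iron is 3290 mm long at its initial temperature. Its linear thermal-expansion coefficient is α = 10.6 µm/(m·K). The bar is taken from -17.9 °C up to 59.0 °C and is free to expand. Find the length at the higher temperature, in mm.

3292.7 mm

ΔT = 59.0 − (-17.9) = 76.90 K.
ΔL = α·L₀·ΔT = 10.6×10⁻⁶ × 3290 mm × 76.90 K = 2.68 mm.
L = L₀ + ΔL = 3290 + 2.68 = 3292.7 mm.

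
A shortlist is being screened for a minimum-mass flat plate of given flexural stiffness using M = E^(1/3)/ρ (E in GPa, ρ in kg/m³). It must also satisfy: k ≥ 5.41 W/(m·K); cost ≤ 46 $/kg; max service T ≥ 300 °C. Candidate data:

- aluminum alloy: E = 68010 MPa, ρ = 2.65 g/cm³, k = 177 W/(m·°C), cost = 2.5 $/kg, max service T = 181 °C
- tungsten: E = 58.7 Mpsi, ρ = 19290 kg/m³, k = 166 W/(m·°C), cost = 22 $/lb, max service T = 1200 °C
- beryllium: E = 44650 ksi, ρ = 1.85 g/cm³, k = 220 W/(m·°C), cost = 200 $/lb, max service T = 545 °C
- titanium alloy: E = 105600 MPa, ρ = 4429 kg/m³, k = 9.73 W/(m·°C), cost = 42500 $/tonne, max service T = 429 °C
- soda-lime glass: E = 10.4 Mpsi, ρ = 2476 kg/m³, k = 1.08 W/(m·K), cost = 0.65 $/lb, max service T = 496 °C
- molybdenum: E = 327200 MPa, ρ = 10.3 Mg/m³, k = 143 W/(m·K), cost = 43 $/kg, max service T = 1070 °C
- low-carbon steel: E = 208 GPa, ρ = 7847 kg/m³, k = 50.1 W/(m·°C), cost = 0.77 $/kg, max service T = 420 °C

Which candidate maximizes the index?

Screen on constraints: k ≥ 5.41 W/(m·K); cost ≤ 46 $/kg; max service T ≥ 300 °C. Survivors: titanium alloy, molybdenum, low-carbon steel.
After converting to SI:
  titanium alloy: E = 105.6 GPa, ρ = 4429 kg/m³
  molybdenum: E = 327.2 GPa, ρ = 10300 kg/m³
  low-carbon steel: E = 208.0 GPa, ρ = 7847 kg/m³
  titanium alloy: M = 1.07×10⁻³
  low-carbon steel: M = 0.755×10⁻³
  molybdenum: M = 0.669×10⁻³
The maximum is for titanium alloy.

titanium alloy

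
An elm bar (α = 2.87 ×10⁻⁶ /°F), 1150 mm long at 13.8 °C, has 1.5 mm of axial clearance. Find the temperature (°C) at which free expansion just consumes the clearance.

266 °C

α = 2.87×10⁻⁶/°F × 9/5 = 5.17×10⁻⁶/K.
α·L₀·ΔT = 1.5 mm ⇒ ΔT = 1.5 / (5.17×10⁻⁶ × 1150.0) = 252.5 K.
T = 13.8 + 252.5 = 266.3 °C.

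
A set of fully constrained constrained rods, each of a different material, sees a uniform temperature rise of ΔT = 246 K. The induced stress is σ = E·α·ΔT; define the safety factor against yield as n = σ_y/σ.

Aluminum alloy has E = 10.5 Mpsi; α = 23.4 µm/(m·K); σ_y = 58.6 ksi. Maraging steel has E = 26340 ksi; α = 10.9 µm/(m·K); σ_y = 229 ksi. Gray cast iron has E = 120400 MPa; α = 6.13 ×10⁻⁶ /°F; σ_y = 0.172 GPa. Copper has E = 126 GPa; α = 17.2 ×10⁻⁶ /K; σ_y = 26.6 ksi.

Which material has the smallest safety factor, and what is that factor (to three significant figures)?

With everything in SI (GPa, ×10⁻⁶/K, MPa):
  aluminum alloy: E = 72.39, α = 23.4, σ_y = 404.0 → σ = 417 MPa, n = 0.970
  maraging steel: E = 181.6, α = 10.9, σ_y = 1579 → σ = 487 MPa, n = 3.24
  gray cast iron: E = 120.4, α = 11.0, σ_y = 172.0 → σ = 327 MPa, n = 0.526
  copper: E = 126.0, α = 17.2, σ_y = 183.4 → σ = 533 MPa, n = 0.344
Smallest n: copper with n = 0.344.

copper, n = 0.344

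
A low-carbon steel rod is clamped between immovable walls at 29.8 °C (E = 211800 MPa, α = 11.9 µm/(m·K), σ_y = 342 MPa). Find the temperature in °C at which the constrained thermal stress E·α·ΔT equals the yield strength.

165 °C

E = 211800 MPa = 211.8 GPa.
E·α·ΔT = 342.0 MPa ⇒ ΔT = 342.0 / (211.8×10³ × 11.9×10⁻⁶) = 135.7 K.
T = 29.8 + 135.7 = 165.5 °C.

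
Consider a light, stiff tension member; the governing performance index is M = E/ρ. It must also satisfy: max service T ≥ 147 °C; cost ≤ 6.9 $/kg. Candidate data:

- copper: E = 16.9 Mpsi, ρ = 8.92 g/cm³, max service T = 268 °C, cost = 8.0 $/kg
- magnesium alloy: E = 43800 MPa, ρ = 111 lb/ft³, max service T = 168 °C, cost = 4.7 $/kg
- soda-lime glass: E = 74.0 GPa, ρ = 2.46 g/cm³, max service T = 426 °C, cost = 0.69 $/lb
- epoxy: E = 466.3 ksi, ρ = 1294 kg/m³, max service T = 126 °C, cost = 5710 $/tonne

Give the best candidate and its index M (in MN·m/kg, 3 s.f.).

Screen on constraints: max service T ≥ 147 °C; cost ≤ 6.9 $/kg. Survivors: magnesium alloy, soda-lime glass.
Normalizing units and computing the index:
  magnesium alloy: E = 43.80 GPa, ρ = 1778 kg/m³
  soda-lime glass: E = 74.00 GPa, ρ = 2460 kg/m³
  soda-lime glass: M = 30.1 MN·m/kg
  magnesium alloy: M = 24.6 MN·m/kg
The maximum is for soda-lime glass.

soda-lime glass, M = 30.1 MN·m/kg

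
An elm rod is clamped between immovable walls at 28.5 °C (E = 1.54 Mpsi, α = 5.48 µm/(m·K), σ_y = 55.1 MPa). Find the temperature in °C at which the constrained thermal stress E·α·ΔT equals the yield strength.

975 °C

E = 1.54 Mpsi = 10.62 GPa.
E·α·ΔT = 55.10 MPa ⇒ ΔT = 55.10 / (10.62×10³ × 5.48×10⁻⁶) = 947.0 K.
T = 28.5 + 947.0 = 975.5 °C.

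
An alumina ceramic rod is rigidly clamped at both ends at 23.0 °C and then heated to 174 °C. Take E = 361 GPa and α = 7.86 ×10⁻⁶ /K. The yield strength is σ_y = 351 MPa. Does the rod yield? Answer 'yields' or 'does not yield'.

yields

ΔT = 151.0 K. Constrained thermal stress σ = E·α·ΔT = 361.0×10³ MPa × 7.86×10⁻⁶ × 151.0 = 428 MPa (compressive).
Compare to σ_y = 351 MPa: σ ≥ σ_y, so it yields.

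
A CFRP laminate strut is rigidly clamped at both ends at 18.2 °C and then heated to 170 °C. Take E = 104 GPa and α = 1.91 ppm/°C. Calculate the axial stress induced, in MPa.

30.2 MPa

ΔT = 151.8 K. Constrained thermal stress σ = E·α·ΔT = 104.0×10³ MPa × 1.91×10⁻⁶ × 151.8 = 30.2 MPa (compressive).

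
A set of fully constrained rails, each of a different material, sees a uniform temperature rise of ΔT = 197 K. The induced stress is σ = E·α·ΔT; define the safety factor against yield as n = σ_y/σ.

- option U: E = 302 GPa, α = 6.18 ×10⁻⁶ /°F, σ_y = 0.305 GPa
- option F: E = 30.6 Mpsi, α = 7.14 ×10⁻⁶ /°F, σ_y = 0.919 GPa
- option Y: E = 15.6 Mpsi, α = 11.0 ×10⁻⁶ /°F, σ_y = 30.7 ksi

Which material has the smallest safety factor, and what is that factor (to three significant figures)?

Converting E to GPa, α to ×10⁻⁶/K, σ_y to MPa, then σ and n for each:
  option U: E = 302.0, α = 11.1, σ_y = 305.0 → σ = 662 MPa, n = 0.461
  option F: E = 211.0, α = 12.9, σ_y = 919.0 → σ = 534 MPa, n = 1.72
  option Y: E = 107.6, α = 19.8, σ_y = 211.7 → σ = 420 MPa, n = 0.505
The minimum is option U at n = 0.461.

option U, n = 0.461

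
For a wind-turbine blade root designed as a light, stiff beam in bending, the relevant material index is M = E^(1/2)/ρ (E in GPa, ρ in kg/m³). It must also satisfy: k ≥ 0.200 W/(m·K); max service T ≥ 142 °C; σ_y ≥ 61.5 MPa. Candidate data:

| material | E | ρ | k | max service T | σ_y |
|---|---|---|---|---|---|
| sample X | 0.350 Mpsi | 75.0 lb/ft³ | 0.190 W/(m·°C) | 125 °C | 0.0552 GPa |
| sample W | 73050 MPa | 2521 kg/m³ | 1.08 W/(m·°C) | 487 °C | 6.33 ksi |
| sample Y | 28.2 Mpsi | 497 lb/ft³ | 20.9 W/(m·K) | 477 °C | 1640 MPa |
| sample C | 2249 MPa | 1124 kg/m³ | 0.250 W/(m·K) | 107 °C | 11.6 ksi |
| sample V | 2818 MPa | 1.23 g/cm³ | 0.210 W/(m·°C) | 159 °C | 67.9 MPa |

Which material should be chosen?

sample Y

Screen on constraints: k ≥ 0.200 W/(m·K); max service T ≥ 142 °C; σ_y ≥ 61.5 MPa. Survivors: sample Y, sample V.
After converting to SI:
  sample Y: E = 194.4 GPa, ρ = 7961 kg/m³
  sample V: E = 2.818 GPa, ρ = 1230 kg/m³
  sample Y: M = 1.75×10⁻³
  sample V: M = 1.36×10⁻³
The maximum is for sample Y.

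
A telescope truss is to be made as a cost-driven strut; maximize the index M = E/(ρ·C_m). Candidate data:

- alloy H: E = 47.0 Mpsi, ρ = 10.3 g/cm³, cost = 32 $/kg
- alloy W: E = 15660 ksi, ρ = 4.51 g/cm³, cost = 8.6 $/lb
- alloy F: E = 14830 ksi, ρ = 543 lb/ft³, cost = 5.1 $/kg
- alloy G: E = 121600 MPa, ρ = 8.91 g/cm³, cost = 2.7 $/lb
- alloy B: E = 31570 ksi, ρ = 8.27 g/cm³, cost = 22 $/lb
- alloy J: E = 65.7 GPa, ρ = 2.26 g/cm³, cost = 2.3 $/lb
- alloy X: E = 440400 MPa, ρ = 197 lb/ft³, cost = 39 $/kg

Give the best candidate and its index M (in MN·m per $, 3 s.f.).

Normalizing units and computing the index:
  alloy H: E = 324.1 GPa, ρ = 10300 kg/m³, cost = 32.00 $/kg
  alloy W: E = 108.0 GPa, ρ = 4510 kg/m³, cost = 18.96 $/kg
  alloy F: E = 102.2 GPa, ρ = 8698 kg/m³, cost = 5.100 $/kg
  alloy G: E = 121.6 GPa, ρ = 8910 kg/m³, cost = 5.952 $/kg
  alloy B: E = 217.7 GPa, ρ = 8270 kg/m³, cost = 48.50 $/kg
  alloy J: E = 65.70 GPa, ρ = 2260 kg/m³, cost = 5.071 $/kg
  alloy X: E = 440.4 GPa, ρ = 3156 kg/m³, cost = 39.00 $/kg
  alloy J: M = 5.73 MN·m per $
  alloy X: M = 3.58 MN·m per $
  alloy F: M = 2.30 MN·m per $
  alloy G: M = 2.29 MN·m per $
  alloy W: M = 1.26 MN·m per $
  alloy H: M = 0.983 MN·m per $
  alloy B: M = 0.543 MN·m per $
The maximum is for alloy J.

alloy J, M = 5.73 MN·m per $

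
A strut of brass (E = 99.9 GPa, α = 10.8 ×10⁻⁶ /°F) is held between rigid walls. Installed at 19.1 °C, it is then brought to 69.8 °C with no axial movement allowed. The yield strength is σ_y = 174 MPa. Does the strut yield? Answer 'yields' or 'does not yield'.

does not yield

α = 10.8×10⁻⁶/°F × 9/5 = 19.4×10⁻⁶/K.
ΔT = 50.70 K. Constrained thermal stress σ = E·α·ΔT = 99.90×10³ MPa × 19.4×10⁻⁶ × 50.70 = 98.5 MPa (compressive).
Compare to σ_y = 174 MPa: σ < σ_y, so it does not yield.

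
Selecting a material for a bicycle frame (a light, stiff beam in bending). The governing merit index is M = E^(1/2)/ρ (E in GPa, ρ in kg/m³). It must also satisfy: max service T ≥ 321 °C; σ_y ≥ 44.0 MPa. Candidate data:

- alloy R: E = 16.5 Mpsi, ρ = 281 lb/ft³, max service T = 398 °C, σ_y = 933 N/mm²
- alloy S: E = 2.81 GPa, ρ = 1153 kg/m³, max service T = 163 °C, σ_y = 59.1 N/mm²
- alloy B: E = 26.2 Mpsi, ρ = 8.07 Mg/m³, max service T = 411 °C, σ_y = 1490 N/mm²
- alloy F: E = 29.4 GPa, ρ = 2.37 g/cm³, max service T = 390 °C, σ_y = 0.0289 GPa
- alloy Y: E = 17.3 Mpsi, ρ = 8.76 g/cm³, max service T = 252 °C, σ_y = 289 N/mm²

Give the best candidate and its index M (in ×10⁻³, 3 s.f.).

alloy R, M = 2.37×10⁻³

Screen on constraints: max service T ≥ 321 °C; σ_y ≥ 44.0 MPa. Survivors: alloy R, alloy B.
In SI units:
  alloy R: E = 113.8 GPa, ρ = 4501 kg/m³
  alloy B: E = 180.6 GPa, ρ = 8070 kg/m³
  alloy R: M = 2.37×10⁻³
  alloy B: M = 1.67×10⁻³
Highest index: alloy R.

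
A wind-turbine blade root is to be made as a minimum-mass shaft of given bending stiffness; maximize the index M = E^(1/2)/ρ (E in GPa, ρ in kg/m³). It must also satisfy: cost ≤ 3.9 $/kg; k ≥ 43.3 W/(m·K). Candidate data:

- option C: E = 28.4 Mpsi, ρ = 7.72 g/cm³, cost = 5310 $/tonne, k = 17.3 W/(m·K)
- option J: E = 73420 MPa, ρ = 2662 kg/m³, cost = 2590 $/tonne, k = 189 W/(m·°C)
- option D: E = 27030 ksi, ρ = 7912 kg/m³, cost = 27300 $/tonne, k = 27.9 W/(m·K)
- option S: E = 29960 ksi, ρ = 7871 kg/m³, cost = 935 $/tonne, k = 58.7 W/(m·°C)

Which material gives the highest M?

option J

Screen on constraints: cost ≤ 3.9 $/kg; k ≥ 43.3 W/(m·K). Survivors: option J, option S.
In SI units:
  option J: E = 73.42 GPa, ρ = 2662 kg/m³
  option S: E = 206.6 GPa, ρ = 7871 kg/m³
  option J: M = 3.22×10⁻³
  option S: M = 1.83×10⁻³
Option J ranks first.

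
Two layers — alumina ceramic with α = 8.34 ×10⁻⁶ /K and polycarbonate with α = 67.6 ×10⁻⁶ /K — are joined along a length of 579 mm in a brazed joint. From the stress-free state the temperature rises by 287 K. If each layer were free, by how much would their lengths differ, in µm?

9850 µm

Δα = |8.34 − 67.6|×10⁻⁶/K = 59.3×10⁻⁶/K.
ΔL_mismatch = Δα·L·ΔT = 59.3×10⁻⁶ × 579.0 mm × 287.0 K = 9850 µm.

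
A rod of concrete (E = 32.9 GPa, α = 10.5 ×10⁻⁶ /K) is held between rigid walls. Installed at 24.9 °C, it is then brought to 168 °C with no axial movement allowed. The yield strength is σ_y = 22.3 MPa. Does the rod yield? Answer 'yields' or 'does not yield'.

ΔT = 143.1 K. Constrained thermal stress σ = E·α·ΔT = 32.90×10³ MPa × 10.5×10⁻⁶ × 143.1 = 49.4 MPa (compressive).
Compare to σ_y = 22.3 MPa: σ ≥ σ_y, so it yields.

yields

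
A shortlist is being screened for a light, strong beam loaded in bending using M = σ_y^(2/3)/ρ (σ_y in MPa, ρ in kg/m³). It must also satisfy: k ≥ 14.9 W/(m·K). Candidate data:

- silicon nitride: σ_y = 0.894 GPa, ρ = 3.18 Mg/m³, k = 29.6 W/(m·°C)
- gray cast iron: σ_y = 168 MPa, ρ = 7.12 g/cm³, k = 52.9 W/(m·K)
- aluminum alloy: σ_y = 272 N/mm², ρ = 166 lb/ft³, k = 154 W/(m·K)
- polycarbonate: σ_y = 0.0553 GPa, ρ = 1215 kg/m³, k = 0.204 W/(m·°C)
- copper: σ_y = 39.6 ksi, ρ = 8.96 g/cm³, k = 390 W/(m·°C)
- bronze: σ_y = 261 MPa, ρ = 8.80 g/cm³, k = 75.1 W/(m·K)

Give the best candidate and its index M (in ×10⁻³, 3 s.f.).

silicon nitride, M = 29.2×10⁻³

Screen on constraints: k ≥ 14.9 W/(m·K). Survivors: silicon nitride, gray cast iron, aluminum alloy, copper, bronze.
After converting to SI:
  silicon nitride: σ_y = 894.0 MPa, ρ = 3180 kg/m³
  gray cast iron: σ_y = 168.0 MPa, ρ = 7120 kg/m³
  aluminum alloy: σ_y = 272.0 MPa, ρ = 2659 kg/m³
  copper: σ_y = 273.0 MPa, ρ = 8960 kg/m³
  bronze: σ_y = 261.0 MPa, ρ = 8800 kg/m³
  silicon nitride: M = 29.2×10⁻³
  aluminum alloy: M = 15.8×10⁻³
  copper: M = 4.70×10⁻³
  bronze: M = 4.64×10⁻³
  gray cast iron: M = 4.28×10⁻³
Silicon nitride ranks first.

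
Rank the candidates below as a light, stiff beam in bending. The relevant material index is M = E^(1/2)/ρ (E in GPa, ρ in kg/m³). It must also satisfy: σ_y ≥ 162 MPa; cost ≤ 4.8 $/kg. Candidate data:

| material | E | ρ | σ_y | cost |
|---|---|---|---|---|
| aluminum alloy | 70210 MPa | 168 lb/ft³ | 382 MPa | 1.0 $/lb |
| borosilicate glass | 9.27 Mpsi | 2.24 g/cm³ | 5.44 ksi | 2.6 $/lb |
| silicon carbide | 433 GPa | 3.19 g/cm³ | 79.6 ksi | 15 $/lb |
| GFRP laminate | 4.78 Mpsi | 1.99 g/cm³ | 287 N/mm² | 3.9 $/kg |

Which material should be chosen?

aluminum alloy

Screen on constraints: σ_y ≥ 162 MPa; cost ≤ 4.8 $/kg. Survivors: aluminum alloy, GFRP laminate.
Normalizing units and computing the index:
  aluminum alloy: E = 70.21 GPa, ρ = 2691 kg/m³
  GFRP laminate: E = 32.96 GPa, ρ = 1990 kg/m³
  aluminum alloy: M = 3.11×10⁻³
  GFRP laminate: M = 2.88×10⁻³
Aluminum alloy has the largest M.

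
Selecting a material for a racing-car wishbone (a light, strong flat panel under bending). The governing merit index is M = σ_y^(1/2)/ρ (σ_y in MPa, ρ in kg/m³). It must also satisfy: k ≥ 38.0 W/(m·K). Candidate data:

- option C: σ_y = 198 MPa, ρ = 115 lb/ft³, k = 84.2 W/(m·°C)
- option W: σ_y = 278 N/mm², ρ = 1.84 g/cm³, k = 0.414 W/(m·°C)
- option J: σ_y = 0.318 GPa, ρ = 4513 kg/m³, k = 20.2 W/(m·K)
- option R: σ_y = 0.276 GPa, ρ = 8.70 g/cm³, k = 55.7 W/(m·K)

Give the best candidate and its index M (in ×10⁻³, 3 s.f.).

option C, M = 7.64×10⁻³

Screen on constraints: k ≥ 38.0 W/(m·K). Survivors: option C, option R.
After converting to SI:
  option C: σ_y = 198.0 MPa, ρ = 1842 kg/m³
  option R: σ_y = 276.0 MPa, ρ = 8700 kg/m³
  option C: M = 7.64×10⁻³
  option R: M = 1.91×10⁻³
Option C has the largest M.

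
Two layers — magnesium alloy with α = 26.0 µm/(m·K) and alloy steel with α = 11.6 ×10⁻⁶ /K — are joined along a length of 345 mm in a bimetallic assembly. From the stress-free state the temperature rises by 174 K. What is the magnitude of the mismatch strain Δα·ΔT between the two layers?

2.51×10⁻³

Δα = |26.0 − 11.6|×10⁻⁶/K = 14.4×10⁻⁶/K.
Mismatch strain = Δα·ΔT = 14.4×10⁻⁶ × 174.0 = 2.51×10⁻³.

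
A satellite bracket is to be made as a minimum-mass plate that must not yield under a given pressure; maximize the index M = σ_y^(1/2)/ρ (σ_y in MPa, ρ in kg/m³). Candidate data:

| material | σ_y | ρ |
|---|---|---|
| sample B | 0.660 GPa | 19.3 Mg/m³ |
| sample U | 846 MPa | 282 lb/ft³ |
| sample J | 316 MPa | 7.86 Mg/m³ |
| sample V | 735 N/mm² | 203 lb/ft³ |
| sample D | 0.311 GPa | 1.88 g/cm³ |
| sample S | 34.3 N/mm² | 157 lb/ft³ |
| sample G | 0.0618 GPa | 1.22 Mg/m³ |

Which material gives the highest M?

Convert each candidate to consistent units, then evaluate M:
  sample B: σ_y = 660.0 MPa, ρ = 19300 kg/m³
  sample U: σ_y = 846.0 MPa, ρ = 4517 kg/m³
  sample J: σ_y = 316.0 MPa, ρ = 7860 kg/m³
  sample V: σ_y = 735.0 MPa, ρ = 3252 kg/m³
  sample D: σ_y = 311.0 MPa, ρ = 1880 kg/m³
  sample S: σ_y = 34.30 MPa, ρ = 2515 kg/m³
  sample G: σ_y = 61.80 MPa, ρ = 1220 kg/m³
  sample D: M = 9.38×10⁻³
  sample V: M = 8.34×10⁻³
  sample G: M = 6.44×10⁻³
  sample U: M = 6.44×10⁻³
  sample S: M = 2.33×10⁻³
  sample J: M = 2.26×10⁻³
  sample B: M = 1.33×10⁻³
The maximum is for sample D.

sample D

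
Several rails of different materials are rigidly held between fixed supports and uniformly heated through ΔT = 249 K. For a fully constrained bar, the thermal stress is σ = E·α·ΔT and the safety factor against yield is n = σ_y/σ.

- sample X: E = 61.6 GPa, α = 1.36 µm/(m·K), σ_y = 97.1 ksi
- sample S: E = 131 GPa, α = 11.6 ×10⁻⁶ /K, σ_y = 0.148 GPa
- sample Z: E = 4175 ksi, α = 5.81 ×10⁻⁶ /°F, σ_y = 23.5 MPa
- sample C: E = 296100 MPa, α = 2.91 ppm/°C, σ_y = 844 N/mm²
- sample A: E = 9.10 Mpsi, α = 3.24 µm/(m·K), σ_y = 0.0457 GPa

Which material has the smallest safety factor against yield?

Converting E to GPa, α to ×10⁻⁶/K, σ_y to MPa, then σ and n for each:
  sample X: E = 61.60, α = 1.36, σ_y = 669.5 → σ = 20.9 MPa, n = 32.1
  sample S: E = 131.0, α = 11.6, σ_y = 148.0 → σ = 378 MPa, n = 0.391
  sample Z: E = 28.79, α = 10.5, σ_y = 23.50 → σ = 75.0 MPa, n = 0.314
  sample C: E = 296.1, α = 2.91, σ_y = 844.0 → σ = 215 MPa, n = 3.93
  sample A: E = 62.74, α = 3.24, σ_y = 45.70 → σ = 50.6 MPa, n = 0.903
Smallest n: sample Z with n = 0.314.

sample Z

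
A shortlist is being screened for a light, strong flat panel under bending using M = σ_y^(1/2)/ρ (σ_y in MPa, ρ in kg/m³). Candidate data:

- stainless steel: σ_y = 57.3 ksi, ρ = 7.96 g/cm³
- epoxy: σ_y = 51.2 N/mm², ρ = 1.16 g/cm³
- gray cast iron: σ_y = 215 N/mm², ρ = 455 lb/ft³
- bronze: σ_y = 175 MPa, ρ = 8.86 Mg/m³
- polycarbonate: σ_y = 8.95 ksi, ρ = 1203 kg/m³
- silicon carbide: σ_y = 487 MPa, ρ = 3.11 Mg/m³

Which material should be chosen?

silicon carbide

Convert each candidate to consistent units, then evaluate M:
  stainless steel: σ_y = 395.1 MPa, ρ = 7960 kg/m³
  epoxy: σ_y = 51.20 MPa, ρ = 1160 kg/m³
  gray cast iron: σ_y = 215.0 MPa, ρ = 7288 kg/m³
  bronze: σ_y = 175.0 MPa, ρ = 8860 kg/m³
  polycarbonate: σ_y = 61.71 MPa, ρ = 1203 kg/m³
  silicon carbide: σ_y = 487.0 MPa, ρ = 3110 kg/m³
  silicon carbide: M = 7.10×10⁻³
  polycarbonate: M = 6.53×10⁻³
  epoxy: M = 6.17×10⁻³
  stainless steel: M = 2.50×10⁻³
  gray cast iron: M = 2.01×10⁻³
  bronze: M = 1.49×10⁻³
Silicon carbide ranks first.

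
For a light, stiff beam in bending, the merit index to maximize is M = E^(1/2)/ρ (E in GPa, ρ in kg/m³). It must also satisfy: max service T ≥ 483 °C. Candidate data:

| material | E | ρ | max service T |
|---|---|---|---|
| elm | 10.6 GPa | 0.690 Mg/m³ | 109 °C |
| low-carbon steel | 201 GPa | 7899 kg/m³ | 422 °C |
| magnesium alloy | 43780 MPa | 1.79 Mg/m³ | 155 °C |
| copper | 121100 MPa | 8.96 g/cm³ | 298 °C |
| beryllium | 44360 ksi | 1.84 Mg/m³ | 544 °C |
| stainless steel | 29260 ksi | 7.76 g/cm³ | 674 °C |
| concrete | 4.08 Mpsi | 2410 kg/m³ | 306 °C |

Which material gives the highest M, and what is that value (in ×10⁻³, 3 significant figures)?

beryllium, M = 9.50×10⁻³

Screen on constraints: max service T ≥ 483 °C. Survivors: beryllium, stainless steel.
Normalizing units and computing the index:
  beryllium: E = 305.9 GPa, ρ = 1840 kg/m³
  stainless steel: E = 201.7 GPa, ρ = 7760 kg/m³
  beryllium: M = 9.50×10⁻³
  stainless steel: M = 1.83×10⁻³
Highest index: beryllium.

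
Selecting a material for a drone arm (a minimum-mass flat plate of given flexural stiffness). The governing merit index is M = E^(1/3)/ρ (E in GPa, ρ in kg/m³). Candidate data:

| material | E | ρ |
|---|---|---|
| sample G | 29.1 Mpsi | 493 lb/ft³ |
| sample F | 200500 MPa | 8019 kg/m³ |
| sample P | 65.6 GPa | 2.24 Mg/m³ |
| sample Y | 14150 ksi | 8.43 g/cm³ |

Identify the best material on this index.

Normalizing units and computing the index:
  sample G: E = 200.6 GPa, ρ = 7897 kg/m³
  sample F: E = 200.5 GPa, ρ = 8019 kg/m³
  sample P: E = 65.60 GPa, ρ = 2240 kg/m³
  sample Y: E = 97.56 GPa, ρ = 8430 kg/m³
  sample P: M = 1.80×10⁻³
  sample G: M = 0.741×10⁻³
  sample F: M = 0.730×10⁻³
  sample Y: M = 0.546×10⁻³
Sample P has the largest M.

sample P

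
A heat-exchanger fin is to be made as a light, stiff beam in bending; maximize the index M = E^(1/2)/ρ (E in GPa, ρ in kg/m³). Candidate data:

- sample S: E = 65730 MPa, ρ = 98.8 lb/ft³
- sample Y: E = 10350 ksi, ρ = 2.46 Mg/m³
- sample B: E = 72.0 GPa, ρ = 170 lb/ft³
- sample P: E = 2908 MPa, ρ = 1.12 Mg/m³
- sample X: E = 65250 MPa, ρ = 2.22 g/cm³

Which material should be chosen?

sample S

Putting every candidate on a common basis:
  sample S: E = 65.73 GPa, ρ = 1583 kg/m³
  sample Y: E = 71.36 GPa, ρ = 2460 kg/m³
  sample B: E = 72.00 GPa, ρ = 2723 kg/m³
  sample P: E = 2.908 GPa, ρ = 1120 kg/m³
  sample X: E = 65.25 GPa, ρ = 2220 kg/m³
  sample S: M = 5.12×10⁻³
  sample X: M = 3.64×10⁻³
  sample Y: M = 3.43×10⁻³
  sample B: M = 3.12×10⁻³
  sample P: M = 1.52×10⁻³
The maximum is for sample S.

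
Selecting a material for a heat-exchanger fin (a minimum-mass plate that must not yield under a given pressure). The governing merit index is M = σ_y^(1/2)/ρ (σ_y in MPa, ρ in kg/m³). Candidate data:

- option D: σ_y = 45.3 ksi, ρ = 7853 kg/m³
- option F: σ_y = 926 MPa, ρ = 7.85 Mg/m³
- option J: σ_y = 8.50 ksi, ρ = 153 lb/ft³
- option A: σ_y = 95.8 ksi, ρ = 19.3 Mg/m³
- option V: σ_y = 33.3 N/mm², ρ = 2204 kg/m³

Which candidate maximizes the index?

Putting every candidate on a common basis:
  option D: σ_y = 312.3 MPa, ρ = 7853 kg/m³
  option F: σ_y = 926.0 MPa, ρ = 7850 kg/m³
  option J: σ_y = 58.61 MPa, ρ = 2451 kg/m³
  option A: σ_y = 660.5 MPa, ρ = 19300 kg/m³
  option V: σ_y = 33.30 MPa, ρ = 2204 kg/m³
  option F: M = 3.88×10⁻³
  option J: M = 3.12×10⁻³
  option V: M = 2.62×10⁻³
  option D: M = 2.25×10⁻³
  option A: M = 1.33×10⁻³
The maximum is for option F.

option F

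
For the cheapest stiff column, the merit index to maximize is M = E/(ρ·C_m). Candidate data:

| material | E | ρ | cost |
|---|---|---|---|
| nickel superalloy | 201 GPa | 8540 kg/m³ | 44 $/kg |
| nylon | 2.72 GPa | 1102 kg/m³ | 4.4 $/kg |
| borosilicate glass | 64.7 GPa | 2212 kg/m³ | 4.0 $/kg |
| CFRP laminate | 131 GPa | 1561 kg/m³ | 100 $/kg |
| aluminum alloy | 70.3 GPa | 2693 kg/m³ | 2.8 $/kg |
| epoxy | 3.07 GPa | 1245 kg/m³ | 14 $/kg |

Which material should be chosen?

aluminum alloy

Per-candidate index values:
  aluminum alloy: M = 9.32 MN·m per $
  borosilicate glass: M = 7.31 MN·m per $
  CFRP laminate: M = 0.839 MN·m per $
  nylon: M = 0.561 MN·m per $
  nickel superalloy: M = 0.535 MN·m per $
  epoxy: M = 0.176 MN·m per $
The maximum is for aluminum alloy.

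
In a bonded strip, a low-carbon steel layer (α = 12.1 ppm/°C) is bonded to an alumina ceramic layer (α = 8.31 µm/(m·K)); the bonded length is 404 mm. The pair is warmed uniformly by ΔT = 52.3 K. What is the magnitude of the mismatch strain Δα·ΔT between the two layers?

Δα = |12.1 − 8.31|×10⁻⁶/K = 3.79×10⁻⁶/K.
Mismatch strain = Δα·ΔT = 3.79×10⁻⁶ × 52.3 = 1.98×10⁻⁴.

1.98×10⁻⁴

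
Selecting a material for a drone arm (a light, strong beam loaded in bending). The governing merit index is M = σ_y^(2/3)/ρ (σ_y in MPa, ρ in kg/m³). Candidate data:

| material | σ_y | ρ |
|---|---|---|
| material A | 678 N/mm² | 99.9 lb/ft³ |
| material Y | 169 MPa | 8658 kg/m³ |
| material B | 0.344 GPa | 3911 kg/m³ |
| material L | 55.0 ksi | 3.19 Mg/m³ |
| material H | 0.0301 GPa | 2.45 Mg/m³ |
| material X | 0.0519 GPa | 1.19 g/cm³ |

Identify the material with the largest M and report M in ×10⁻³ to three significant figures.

Putting every candidate on a common basis:
  material A: σ_y = 678.0 MPa, ρ = 1600 kg/m³
  material Y: σ_y = 169.0 MPa, ρ = 8658 kg/m³
  material B: σ_y = 344.0 MPa, ρ = 3911 kg/m³
  material L: σ_y = 379.2 MPa, ρ = 3190 kg/m³
  material H: σ_y = 30.10 MPa, ρ = 2450 kg/m³
  material X: σ_y = 51.90 MPa, ρ = 1190 kg/m³
  material A: M = 48.2×10⁻³
  material L: M = 16.4×10⁻³
  material B: M = 12.6×10⁻³
  material X: M = 11.7×10⁻³
  material H: M = 3.95×10⁻³
  material Y: M = 3.53×10⁻³
Material A has the largest M.

material A, M = 48.2×10⁻³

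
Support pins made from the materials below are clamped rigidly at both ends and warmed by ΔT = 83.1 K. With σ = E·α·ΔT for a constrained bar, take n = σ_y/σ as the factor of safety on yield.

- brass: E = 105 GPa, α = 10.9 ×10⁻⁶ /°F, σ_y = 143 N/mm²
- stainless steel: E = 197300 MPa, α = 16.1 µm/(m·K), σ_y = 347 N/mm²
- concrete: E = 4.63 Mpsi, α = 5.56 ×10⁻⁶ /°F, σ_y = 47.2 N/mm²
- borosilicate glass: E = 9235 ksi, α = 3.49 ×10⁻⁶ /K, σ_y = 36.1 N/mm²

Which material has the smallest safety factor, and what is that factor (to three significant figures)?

brass, n = 0.835

With everything in SI (GPa, ×10⁻⁶/K, MPa):
  brass: E = 105.0, α = 19.6, σ_y = 143.0 → σ = 171 MPa, n = 0.835
  stainless steel: E = 197.3, α = 16.1, σ_y = 347.0 → σ = 264 MPa, n = 1.31
  concrete: E = 31.92, α = 10.0, σ_y = 47.20 → σ = 26.5 MPa, n = 1.78
  borosilicate glass: E = 63.67, α = 3.49, σ_y = 36.10 → σ = 18.5 MPa, n = 1.95
Smallest n: brass with n = 0.835.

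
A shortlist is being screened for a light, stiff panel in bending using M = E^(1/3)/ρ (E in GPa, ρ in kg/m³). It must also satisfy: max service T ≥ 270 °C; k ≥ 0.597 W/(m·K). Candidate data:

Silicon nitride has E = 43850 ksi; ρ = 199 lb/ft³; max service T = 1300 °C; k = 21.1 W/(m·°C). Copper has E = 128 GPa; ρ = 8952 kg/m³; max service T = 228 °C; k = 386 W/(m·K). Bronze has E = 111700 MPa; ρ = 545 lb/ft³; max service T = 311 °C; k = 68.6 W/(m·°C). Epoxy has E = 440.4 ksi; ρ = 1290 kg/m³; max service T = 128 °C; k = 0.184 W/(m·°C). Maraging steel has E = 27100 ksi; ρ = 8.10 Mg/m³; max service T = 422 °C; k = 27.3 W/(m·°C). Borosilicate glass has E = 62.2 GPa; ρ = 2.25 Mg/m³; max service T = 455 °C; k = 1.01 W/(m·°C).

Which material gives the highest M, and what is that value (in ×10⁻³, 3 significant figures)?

Screen on constraints: max service T ≥ 270 °C; k ≥ 0.597 W/(m·K). Survivors: silicon nitride, bronze, maraging steel, borosilicate glass.
In SI units:
  silicon nitride: E = 302.3 GPa, ρ = 3188 kg/m³
  bronze: E = 111.7 GPa, ρ = 8730 kg/m³
  maraging steel: E = 186.8 GPa, ρ = 8100 kg/m³
  borosilicate glass: E = 62.20 GPa, ρ = 2250 kg/m³
  silicon nitride: M = 2.11×10⁻³
  borosilicate glass: M = 1.76×10⁻³
  maraging steel: M = 0.706×10⁻³
  bronze: M = 0.552×10⁻³
The maximum is for silicon nitride.

silicon nitride, M = 2.11×10⁻³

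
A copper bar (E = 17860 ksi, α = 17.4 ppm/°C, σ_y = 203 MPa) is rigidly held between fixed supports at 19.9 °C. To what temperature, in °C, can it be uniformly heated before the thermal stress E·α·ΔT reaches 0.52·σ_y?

69.2 °C

E = 17860 ksi = 123.1 GPa.
E·α·ΔT = 105.6 MPa ⇒ ΔT = 105.6 / (123.1×10³ × 17.4×10⁻⁶) = 49.27 K.
T = 19.9 + 49.27 = 69.17 °C.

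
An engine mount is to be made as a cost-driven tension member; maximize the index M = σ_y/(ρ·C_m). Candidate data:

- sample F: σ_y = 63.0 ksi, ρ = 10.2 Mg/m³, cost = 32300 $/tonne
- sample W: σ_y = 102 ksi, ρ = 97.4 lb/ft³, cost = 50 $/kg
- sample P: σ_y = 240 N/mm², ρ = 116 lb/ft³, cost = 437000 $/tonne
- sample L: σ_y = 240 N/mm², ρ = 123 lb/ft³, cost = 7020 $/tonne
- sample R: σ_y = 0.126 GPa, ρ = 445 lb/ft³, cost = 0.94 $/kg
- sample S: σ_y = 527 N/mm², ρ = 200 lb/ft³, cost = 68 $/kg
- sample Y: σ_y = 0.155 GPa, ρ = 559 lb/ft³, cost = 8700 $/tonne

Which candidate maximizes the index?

Convert each candidate to consistent units, then evaluate M:
  sample F: σ_y = 434.4 MPa, ρ = 10200 kg/m³, cost = 32.30 $/kg
  sample W: σ_y = 703.3 MPa, ρ = 1560 kg/m³, cost = 50.00 $/kg
  sample P: σ_y = 240.0 MPa, ρ = 1858 kg/m³, cost = 437.0 $/kg
  sample L: σ_y = 240.0 MPa, ρ = 1970 kg/m³, cost = 7.020 $/kg
  sample R: σ_y = 126.0 MPa, ρ = 7128 kg/m³, cost = 0.9400 $/kg
  sample S: σ_y = 527.0 MPa, ρ = 3204 kg/m³, cost = 68.00 $/kg
  sample Y: σ_y = 155.0 MPa, ρ = 8954 kg/m³, cost = 8.700 $/kg
  sample R: M = 18.8 kN·m per $
  sample L: M = 17.4 kN·m per $
  sample W: M = 9.02 kN·m per $
  sample S: M = 2.42 kN·m per $
  sample Y: M = 1.99 kN·m per $
  sample F: M = 1.32 kN·m per $
  sample P: M = 0.296 kN·m per $
Highest index: sample R.

sample R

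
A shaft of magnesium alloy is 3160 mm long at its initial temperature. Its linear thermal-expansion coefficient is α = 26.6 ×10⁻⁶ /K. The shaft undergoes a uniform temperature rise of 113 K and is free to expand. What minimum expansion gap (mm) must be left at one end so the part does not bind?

9.50 mm

ΔL = α·L₀·ΔT = 26.6×10⁻⁶ × 3160 mm × 113.0 K = 9.50 mm.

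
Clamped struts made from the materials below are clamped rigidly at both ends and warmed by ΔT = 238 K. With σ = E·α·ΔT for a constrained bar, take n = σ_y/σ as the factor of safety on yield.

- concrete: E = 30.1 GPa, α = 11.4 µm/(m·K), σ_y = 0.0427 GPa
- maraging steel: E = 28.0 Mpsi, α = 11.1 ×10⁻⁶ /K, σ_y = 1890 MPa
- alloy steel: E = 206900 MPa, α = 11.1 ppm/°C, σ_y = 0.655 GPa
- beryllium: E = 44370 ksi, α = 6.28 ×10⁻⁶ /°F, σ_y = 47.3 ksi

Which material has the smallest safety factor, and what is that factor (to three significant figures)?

With everything in SI (GPa, ×10⁻⁶/K, MPa):
  concrete: E = 30.10, α = 11.4, σ_y = 42.70 → σ = 81.7 MPa, n = 0.523
  maraging steel: E = 193.1, α = 11.1, σ_y = 1890 → σ = 510 MPa, n = 3.71
  alloy steel: E = 206.9, α = 11.1, σ_y = 655.0 → σ = 547 MPa, n = 1.20
  beryllium: E = 305.9, α = 11.3, σ_y = 326.1 → σ = 823 MPa, n = 0.396
Smallest n: beryllium with n = 0.396.

beryllium, n = 0.396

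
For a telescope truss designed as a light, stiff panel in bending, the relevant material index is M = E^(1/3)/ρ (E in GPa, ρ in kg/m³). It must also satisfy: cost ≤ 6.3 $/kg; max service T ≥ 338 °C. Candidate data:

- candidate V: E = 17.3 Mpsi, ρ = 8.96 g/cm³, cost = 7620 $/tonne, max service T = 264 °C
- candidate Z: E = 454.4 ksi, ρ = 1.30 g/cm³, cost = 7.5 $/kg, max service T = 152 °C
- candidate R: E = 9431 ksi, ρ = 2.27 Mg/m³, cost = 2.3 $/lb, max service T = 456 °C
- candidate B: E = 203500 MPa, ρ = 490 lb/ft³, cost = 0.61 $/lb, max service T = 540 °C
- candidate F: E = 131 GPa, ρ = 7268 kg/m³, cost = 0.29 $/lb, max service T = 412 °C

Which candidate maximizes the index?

candidate R

Screen on constraints: cost ≤ 6.3 $/kg; max service T ≥ 338 °C. Survivors: candidate R, candidate B, candidate F.
After converting to SI:
  candidate R: E = 65.02 GPa, ρ = 2270 kg/m³
  candidate B: E = 203.5 GPa, ρ = 7849 kg/m³
  candidate F: E = 131.0 GPa, ρ = 7268 kg/m³
  candidate R: M = 1.77×10⁻³
  candidate B: M = 0.749×10⁻³
  candidate F: M = 0.699×10⁻³
Candidate R has the largest M.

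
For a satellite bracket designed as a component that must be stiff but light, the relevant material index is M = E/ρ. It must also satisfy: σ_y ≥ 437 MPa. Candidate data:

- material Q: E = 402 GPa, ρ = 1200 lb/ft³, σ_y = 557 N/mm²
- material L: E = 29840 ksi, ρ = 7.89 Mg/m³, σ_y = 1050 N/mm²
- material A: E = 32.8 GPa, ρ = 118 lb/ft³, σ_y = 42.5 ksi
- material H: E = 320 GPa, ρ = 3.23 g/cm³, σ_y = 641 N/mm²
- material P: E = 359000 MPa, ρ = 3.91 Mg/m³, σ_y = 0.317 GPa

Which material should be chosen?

Screen on constraints: σ_y ≥ 437 MPa. Survivors: material Q, material L, material H.
In SI units:
  material Q: E = 402.0 GPa, ρ = 19220 kg/m³
  material L: E = 205.7 GPa, ρ = 7890 kg/m³
  material H: E = 320.0 GPa, ρ = 3230 kg/m³
  material H: M = 99.1 MN·m/kg
  material L: M = 26.1 MN·m/kg
  material Q: M = 20.9 MN·m/kg
Material H ranks first.

material H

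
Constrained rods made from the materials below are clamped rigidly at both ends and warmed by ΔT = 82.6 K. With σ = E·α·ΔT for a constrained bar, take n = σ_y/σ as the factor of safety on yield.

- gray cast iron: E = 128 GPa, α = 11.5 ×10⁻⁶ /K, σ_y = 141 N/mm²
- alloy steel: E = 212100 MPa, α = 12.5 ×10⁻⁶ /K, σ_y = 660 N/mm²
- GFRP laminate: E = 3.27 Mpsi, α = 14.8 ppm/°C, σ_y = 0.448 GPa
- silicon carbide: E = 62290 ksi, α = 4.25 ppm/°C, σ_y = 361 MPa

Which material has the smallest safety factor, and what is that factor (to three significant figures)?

Per material, after unit conversion:
  gray cast iron: E = 128.0, α = 11.5, σ_y = 141.0 → σ = 122 MPa, n = 1.16
  alloy steel: E = 212.1, α = 12.5, σ_y = 660.0 → σ = 219 MPa, n = 3.01
  GFRP laminate: E = 22.55, α = 14.8, σ_y = 448.0 → σ = 27.6 MPa, n = 16.3
  silicon carbide: E = 429.5, α = 4.25, σ_y = 361.0 → σ = 151 MPa, n = 2.39
The minimum is gray cast iron at n = 1.16.

gray cast iron, n = 1.16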